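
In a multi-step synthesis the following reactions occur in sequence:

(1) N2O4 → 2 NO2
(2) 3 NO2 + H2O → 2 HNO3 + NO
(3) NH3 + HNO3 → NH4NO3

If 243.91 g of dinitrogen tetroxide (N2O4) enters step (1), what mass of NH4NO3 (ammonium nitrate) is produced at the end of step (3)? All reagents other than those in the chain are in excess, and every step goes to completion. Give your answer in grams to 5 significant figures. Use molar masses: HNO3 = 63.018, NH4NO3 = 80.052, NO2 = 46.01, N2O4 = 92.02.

282.92 g

n(N2O4) = 243.91 / 92.02 = 2.65062 mol.
Reaction (1): N2O4→NO2 ratio 1:2 ⇒ n(NO2) = 5.30124 mol.
Reaction (2): NO2→HNO3 ratio 3:2 ⇒ n(HNO3) = 3.53416 mol.
Reaction (3): HNO3→NH4NO3 ratio 1:1 ⇒ n(NH4NO3) = 3.53416 mol.
Mass of NH4NO3 = 3.53416 × 80.052 = 282.917 g.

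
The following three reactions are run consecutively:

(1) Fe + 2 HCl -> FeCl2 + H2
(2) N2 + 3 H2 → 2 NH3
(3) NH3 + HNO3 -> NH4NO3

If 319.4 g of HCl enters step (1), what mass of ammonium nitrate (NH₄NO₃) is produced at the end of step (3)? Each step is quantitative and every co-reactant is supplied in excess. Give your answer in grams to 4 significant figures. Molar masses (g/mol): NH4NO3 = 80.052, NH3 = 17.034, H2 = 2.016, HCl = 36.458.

233.8 g

n(HCl) = 319.4 / 36.458 = 8.7608 mol.
Reaction (1): HCl→H2 ratio 2:1 ⇒ n(H2) = 4.3804 mol.
Reaction (2): H2→NH3 ratio 3:2 ⇒ n(NH3) = 2.9203 mol.
Reaction (3): NH3→NH4NO3 ratio 1:1 ⇒ n(NH4NO3) = 2.9203 mol.
Mass of NH4NO3 = 2.9203 × 80.052 = 233.77 g.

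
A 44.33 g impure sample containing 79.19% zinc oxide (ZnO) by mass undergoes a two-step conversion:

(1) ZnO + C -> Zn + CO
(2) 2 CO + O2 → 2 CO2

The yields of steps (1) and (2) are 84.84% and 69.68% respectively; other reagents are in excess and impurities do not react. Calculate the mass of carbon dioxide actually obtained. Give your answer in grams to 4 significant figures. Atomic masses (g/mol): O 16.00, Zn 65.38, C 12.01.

11.22 g

Pure ZnO = 44.33 × 0.7919 = 35.105 g.
M(ZnO) = 65.38 + 16.00 = 81.38 g/mol.
M(CO2) = 12.01 + 2(16.00) = 44.01 g/mol.
n(ZnO) = 35.105 / 81.38 = 0.43137 mol.
Step 1 (ZnO:CO = 1:1): theoretical n(CO) = 0.43137 mol; at 84.84% yield, n(CO) = 0.36597 mol.
Step 2 (CO:CO2 = 2:2): theoretical n(CO2) = 0.36597 mol, so theoretical mass = 0.36597 × 44.01 = 16.107 g.
At 69.68% yield, actual mass of CO2 = 16.107 × 0.6968 = 11.223 g.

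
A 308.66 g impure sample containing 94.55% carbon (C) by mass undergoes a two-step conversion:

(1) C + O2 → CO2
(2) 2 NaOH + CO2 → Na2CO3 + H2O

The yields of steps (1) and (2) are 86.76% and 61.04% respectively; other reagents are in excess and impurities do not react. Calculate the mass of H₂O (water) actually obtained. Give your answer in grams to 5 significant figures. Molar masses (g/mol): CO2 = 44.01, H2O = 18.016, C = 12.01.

Pure C = 308.66 × 0.9455 = 291.838 g.
n(C) = 291.838 / 12.01 = 24.2996 mol.
Step 1 (C:CO2 = 1:1): theoretical n(CO2) = 24.2996 mol; at 86.76% yield, n(CO2) = 21.0823 mol.
Step 2 (CO2:H2O = 1:1): theoretical n(H2O) = 21.0823 mol, so theoretical mass = 21.0823 × 18.016 = 379.819 g.
At 61.04% yield, actual mass of H2O = 379.819 × 0.6104 = 231.842 g.

231.84 g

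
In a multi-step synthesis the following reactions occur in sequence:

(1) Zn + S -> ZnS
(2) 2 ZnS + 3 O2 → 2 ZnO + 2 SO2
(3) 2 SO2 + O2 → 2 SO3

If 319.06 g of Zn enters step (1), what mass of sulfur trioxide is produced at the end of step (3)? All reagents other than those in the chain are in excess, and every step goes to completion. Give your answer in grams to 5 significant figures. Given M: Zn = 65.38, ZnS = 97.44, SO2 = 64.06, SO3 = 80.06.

390.70 g

n(Zn) = 319.06 / 65.38 = 4.88009 mol.
Reaction (1): Zn→ZnS ratio 1:1 ⇒ n(ZnS) = 4.88009 mol.
Reaction (2): ZnS→SO2 ratio 2:2 ⇒ n(SO2) = 4.88009 mol.
Reaction (3): SO2→SO3 ratio 2:2 ⇒ n(SO3) = 4.88009 mol.
Mass of SO3 = 4.88009 × 80.06 = 390.700 g.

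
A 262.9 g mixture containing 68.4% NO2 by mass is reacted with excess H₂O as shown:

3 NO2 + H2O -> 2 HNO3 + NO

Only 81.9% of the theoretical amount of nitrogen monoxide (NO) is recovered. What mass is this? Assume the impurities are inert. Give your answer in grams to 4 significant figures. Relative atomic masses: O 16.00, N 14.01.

Pure NO2 available = 262.9 g × 0.684 = 179.82 g.
M(NO2) = 14.01 + 2(16.00) = 46.01 g/mol.
M(NO) = 14.01 + 16.00 = 30.01 g/mol.
n(NO2) = 179.82 g / 46.01 g/mol = 3.9084 mol.
From the equation the NO2:NO mole ratio is 3:1, so n(NO) = 3.9084 × 1/3 = 1.3028 mol.
Mass of NO = 1.3028 mol × 30.01 g/mol = 39.097 g.
Actual mass collected = 39.097 g × 0.819 = 32.020 g.

32.02 g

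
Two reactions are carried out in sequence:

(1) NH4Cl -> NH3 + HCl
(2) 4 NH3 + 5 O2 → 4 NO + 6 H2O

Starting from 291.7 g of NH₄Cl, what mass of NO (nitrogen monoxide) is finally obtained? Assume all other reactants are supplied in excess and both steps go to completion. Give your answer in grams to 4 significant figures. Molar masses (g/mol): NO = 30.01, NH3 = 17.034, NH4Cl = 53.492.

n(NH4Cl) = 291.70 / 53.492 = 5.4532 mol.
Step 1 gives a 1:1 ratio of NH4Cl to NH3, so n(NH3) = 5.4532 mol.
In step 2 the NH3:NO ratio is 4:4, so n(NO) = 5.4532 mol.
Mass of NO = 5.4532 × 30.01 = 163.65 g.

163.6 g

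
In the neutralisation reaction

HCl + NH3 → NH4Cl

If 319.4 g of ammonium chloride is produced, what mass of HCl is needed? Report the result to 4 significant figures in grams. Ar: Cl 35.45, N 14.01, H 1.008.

217.7 g

M(NH4Cl) = 14.01 + 4(1.008) + 35.45 = 53.492 g/mol.
M(HCl) = 1.008 + 35.45 = 36.458 g/mol.
n(NH4Cl) = 319.40 g / 53.492 g/mol = 5.9710 mol.
From the equation the NH4Cl:HCl mole ratio is 1:1, so n(HCl) = 5.9710 × 1/1 = 5.9710 mol.
Mass of HCl = 5.9710 mol × 36.458 g/mol = 217.69 g.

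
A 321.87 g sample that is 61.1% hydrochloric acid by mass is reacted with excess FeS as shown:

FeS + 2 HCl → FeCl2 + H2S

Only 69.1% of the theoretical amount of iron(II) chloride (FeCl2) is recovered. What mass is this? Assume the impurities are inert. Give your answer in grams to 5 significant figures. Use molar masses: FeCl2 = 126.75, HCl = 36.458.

236.22 g

Pure HCl available = 321.87 g × 0.611 = 196.663 g.
n(HCl) = 196.663 g / 36.458 g/mol = 5.39422 mol.
From the equation the HCl:FeCl2 mole ratio is 2:1, so n(FeCl2) = 5.39422 × 1/2 = 2.69711 mol.
Mass of FeCl2 = 2.69711 mol × 126.75 g/mol = 341.859 g.
Actual mass collected = 341.859 g × 0.691 = 236.224 g.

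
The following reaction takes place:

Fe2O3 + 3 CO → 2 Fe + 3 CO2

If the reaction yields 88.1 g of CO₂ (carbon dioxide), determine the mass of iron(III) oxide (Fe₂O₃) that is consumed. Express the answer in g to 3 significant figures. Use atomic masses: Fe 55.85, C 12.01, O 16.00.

107 g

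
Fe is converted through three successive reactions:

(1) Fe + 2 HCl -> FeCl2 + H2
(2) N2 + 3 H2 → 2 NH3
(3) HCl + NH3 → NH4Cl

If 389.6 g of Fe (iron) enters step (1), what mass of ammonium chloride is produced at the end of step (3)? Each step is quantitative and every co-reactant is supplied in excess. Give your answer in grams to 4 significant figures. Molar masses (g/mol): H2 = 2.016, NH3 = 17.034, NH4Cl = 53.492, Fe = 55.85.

n(Fe) = 389.6 / 55.85 = 6.9758 mol.
Reaction (1): Fe→H2 ratio 1:1 ⇒ n(H2) = 6.9758 mol.
Reaction (2): H2→NH3 ratio 3:2 ⇒ n(NH3) = 4.6506 mol.
Reaction (3): NH3→NH4Cl ratio 1:1 ⇒ n(NH4Cl) = 4.6506 mol.
Mass of NH4Cl = 4.6506 × 53.492 = 248.77 g.

248.8 g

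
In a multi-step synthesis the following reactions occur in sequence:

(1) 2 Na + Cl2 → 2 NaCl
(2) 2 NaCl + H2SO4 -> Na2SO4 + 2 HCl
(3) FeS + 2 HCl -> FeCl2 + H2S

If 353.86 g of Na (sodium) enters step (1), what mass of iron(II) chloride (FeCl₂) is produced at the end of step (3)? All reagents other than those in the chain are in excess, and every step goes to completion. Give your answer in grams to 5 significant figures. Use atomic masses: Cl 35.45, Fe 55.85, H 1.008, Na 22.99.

975.46 g

M(Na) = 22.99 g/mol.
M(FeCl2) = 55.85 + 2(35.45) = 126.75 g/mol.
n(Na) = 353.86 / 22.99 = 15.3919 mol.
Reaction (1): Na→NaCl ratio 2:2 ⇒ n(NaCl) = 15.3919 mol.
Reaction (2): NaCl→HCl ratio 2:2 ⇒ n(HCl) = 15.3919 mol.
Reaction (3): HCl→FeCl2 ratio 2:1 ⇒ n(FeCl2) = 7.69595 mol.
Mass of FeCl2 = 7.69595 × 126.75 = 975.462 g.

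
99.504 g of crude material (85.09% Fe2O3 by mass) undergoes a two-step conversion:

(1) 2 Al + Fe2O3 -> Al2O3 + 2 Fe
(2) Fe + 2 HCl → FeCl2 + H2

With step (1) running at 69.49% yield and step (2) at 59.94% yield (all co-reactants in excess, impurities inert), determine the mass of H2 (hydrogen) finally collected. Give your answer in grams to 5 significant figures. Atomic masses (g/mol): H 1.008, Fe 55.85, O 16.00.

0.89038 g

Pure Fe2O3 = 99.504 × 0.8509 = 84.6680 g.
M(Fe2O3) = 2(55.85) + 3(16.00) = 159.70 g/mol.
M(H2) = 2(1.008) = 2.016 g/mol.
n(Fe2O3) = 84.6680 / 159.70 = 0.530169 mol.
Step 1 (Fe2O3:Fe = 1:2): theoretical n(Fe) = 1.06034 mol; at 69.49% yield, n(Fe) = 0.736829 mol.
Step 2 (Fe:H2 = 1:1): theoretical n(H2) = 0.736829 mol, so theoretical mass = 0.736829 × 2.016 = 1.48545 g.
At 59.94% yield, actual mass of H2 = 1.48545 × 0.5994 = 0.890377 g.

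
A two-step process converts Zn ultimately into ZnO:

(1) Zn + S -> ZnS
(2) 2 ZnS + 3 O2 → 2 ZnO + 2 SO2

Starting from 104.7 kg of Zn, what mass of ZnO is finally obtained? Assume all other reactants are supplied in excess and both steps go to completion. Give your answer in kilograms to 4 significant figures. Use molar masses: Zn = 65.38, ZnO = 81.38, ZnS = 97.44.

130.3 kg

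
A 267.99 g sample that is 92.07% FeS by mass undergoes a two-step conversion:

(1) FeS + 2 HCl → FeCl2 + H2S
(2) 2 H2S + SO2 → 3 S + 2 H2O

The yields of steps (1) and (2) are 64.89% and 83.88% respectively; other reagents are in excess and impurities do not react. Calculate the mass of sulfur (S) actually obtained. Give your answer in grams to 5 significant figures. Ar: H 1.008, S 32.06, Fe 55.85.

73.467 g

Pure FeS = 267.99 × 0.9207 = 246.738 g.
M(FeS) = 55.85 + 32.06 = 87.91 g/mol.
M(S) = 32.06 g/mol.
n(FeS) = 246.738 / 87.91 = 2.80672 mol.
Step 1 (FeS:H2S = 1:1): theoretical n(H2S) = 2.80672 mol; at 64.89% yield, n(H2S) = 1.82128 mol.
Step 2 (H2S:S = 2:3): theoretical n(S) = 2.73192 mol, so theoretical mass = 2.73192 × 32.06 = 87.5853 g.
At 83.88% yield, actual mass of S = 87.5853 × 0.8388 = 73.4665 g.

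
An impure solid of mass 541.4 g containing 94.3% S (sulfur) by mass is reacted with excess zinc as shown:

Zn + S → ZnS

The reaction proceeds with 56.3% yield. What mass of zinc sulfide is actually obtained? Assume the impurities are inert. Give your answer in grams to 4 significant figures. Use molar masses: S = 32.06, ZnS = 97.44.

Pure S available = 541.4 g × 0.943 = 510.54 g.
n(S) = 510.54 g / 32.06 g/mol = 15.925 mol.
From the equation the S:ZnS mole ratio is 1:1, so n(ZnS) = 15.925 × 1/1 = 15.925 mol.
Mass of ZnS = 15.925 mol × 97.44 g/mol = 1551.7 g.
Actual mass collected = 1551.7 g × 0.563 = 873.60 g.

873.6 g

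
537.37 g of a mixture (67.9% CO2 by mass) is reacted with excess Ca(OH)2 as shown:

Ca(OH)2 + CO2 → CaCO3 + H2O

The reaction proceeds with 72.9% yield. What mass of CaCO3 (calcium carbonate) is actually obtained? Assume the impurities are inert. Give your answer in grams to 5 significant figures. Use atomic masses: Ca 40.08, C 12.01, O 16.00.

604.94 g

Pure CO2 available = 537.37 g × 0.679 = 364.874 g.
M(CO2) = 12.01 + 2(16.00) = 44.01 g/mol.
M(CaCO3) = 40.08 + 12.01 + 3(16.00) = 100.09 g/mol.
n(CO2) = 364.874 g / 44.01 g/mol = 8.29071 mol.
From the equation the CO2:CaCO3 mole ratio is 1:1, so n(CaCO3) = 8.29071 × 1/1 = 8.29071 mol.
Mass of CaCO3 = 8.29071 mol × 100.09 g/mol = 829.817 g.
Actual mass collected = 829.817 g × 0.729 = 604.937 g.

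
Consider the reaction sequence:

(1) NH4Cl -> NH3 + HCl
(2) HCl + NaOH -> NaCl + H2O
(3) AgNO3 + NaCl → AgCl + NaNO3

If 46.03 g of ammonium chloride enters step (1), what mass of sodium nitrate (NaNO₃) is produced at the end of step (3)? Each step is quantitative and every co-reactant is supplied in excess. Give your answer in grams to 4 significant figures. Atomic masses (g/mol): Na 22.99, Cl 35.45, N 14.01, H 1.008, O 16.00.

73.14 g

M(NH4Cl) = 14.01 + 4(1.008) + 35.45 = 53.492 g/mol.
M(NaNO3) = 22.99 + 14.01 + 3(16.00) = 85.00 g/mol.
n(NH4Cl) = 46.03 / 53.492 = 0.86050 mol.
Reaction (1): NH4Cl→HCl ratio 1:1 ⇒ n(HCl) = 0.86050 mol.
Reaction (2): HCl→NaCl ratio 1:1 ⇒ n(NaCl) = 0.86050 mol.
Reaction (3): NaCl→NaNO3 ratio 1:1 ⇒ n(NaNO3) = 0.86050 mol.
Mass of NaNO3 = 0.86050 × 85.00 = 73.143 g.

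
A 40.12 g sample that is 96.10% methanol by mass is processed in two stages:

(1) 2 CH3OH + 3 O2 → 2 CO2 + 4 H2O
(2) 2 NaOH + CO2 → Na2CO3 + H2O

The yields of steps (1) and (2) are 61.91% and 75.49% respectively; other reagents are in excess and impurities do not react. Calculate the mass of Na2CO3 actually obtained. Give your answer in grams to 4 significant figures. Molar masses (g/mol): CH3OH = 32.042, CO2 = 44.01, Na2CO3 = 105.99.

59.60 g

Pure CH3OH = 40.12 × 0.9610 = 38.555 g.
n(CH3OH) = 38.555 / 32.042 = 1.2033 mol.
Step 1 (CH3OH:CO2 = 2:2): theoretical n(CO2) = 1.2033 mol; at 61.91% yield, n(CO2) = 0.74495 mol.
Step 2 (CO2:Na2CO3 = 1:1): theoretical n(Na2CO3) = 0.74495 mol, so theoretical mass = 0.74495 × 105.99 = 78.957 g.
At 75.49% yield, actual mass of Na2CO3 = 78.957 × 0.7549 = 59.605 g.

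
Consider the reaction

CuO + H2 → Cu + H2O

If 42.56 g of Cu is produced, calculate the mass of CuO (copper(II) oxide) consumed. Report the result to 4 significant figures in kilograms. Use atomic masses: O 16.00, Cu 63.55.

0.05328 kg

M(Cu) = 63.55 g/mol.
M(CuO) = 63.55 + 16.00 = 79.55 g/mol.
n(Cu) = 42.560 g / 63.55 g/mol = 0.66971 mol.
From the equation the Cu:CuO mole ratio is 1:1, so n(CuO) = 0.66971 × 1/1 = 0.66971 mol.
Mass of CuO = 0.66971 mol × 79.55 g/mol = 53.275 g.
Converting to kg: 53.275 g = 0.05328 kg.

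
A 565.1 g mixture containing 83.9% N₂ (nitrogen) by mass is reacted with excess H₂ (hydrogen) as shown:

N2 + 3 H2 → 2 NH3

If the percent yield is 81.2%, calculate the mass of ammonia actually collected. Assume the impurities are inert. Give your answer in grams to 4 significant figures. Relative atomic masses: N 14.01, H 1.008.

468.1 g

Pure N2 available = 565.1 g × 0.839 = 474.12 g.
M(N2) = 2(14.01) = 28.02 g/mol.
M(NH3) = 14.01 + 3(1.008) = 17.034 g/mol.
n(N2) = 474.12 g / 28.02 g/mol = 16.921 mol.
From the equation the N2:NH3 mole ratio is 1:2, so n(NH3) = 16.921 × 2/1 = 33.841 mol.
Mass of NH3 = 33.841 mol × 17.034 g/mol = 576.46 g.
Actual mass collected = 576.46 g × 0.812 = 468.08 g.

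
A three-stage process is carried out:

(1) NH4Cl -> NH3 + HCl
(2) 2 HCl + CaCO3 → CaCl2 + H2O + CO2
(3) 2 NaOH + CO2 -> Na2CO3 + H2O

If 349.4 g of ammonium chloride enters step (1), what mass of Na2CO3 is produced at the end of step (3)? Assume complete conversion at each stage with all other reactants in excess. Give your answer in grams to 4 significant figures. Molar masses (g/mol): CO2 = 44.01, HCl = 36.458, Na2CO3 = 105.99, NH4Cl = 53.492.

346.2 g

n(NH4Cl) = 349.4 / 53.492 = 6.5318 mol.
Reaction (1): NH4Cl→HCl ratio 1:1 ⇒ n(HCl) = 6.5318 mol.
Reaction (2): HCl→CO2 ratio 2:1 ⇒ n(CO2) = 3.2659 mol.
Reaction (3): CO2→Na2CO3 ratio 1:1 ⇒ n(Na2CO3) = 3.2659 mol.
Mass of Na2CO3 = 3.2659 × 105.99 = 346.15 g.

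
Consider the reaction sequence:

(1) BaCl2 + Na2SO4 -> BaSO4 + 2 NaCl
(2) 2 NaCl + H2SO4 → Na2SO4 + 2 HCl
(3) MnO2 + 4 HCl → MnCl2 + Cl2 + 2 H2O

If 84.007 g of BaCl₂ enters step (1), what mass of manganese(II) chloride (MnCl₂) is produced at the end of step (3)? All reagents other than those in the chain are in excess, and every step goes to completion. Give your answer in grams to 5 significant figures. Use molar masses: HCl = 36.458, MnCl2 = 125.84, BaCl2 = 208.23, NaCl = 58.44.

n(BaCl2) = 84.007 / 208.23 = 0.403434 mol.
Reaction (1): BaCl2→NaCl ratio 1:2 ⇒ n(NaCl) = 0.806867 mol.
Reaction (2): NaCl→HCl ratio 2:2 ⇒ n(HCl) = 0.806867 mol.
Reaction (3): HCl→MnCl2 ratio 4:1 ⇒ n(MnCl2) = 0.201717 mol.
Mass of MnCl2 = 0.201717 × 125.84 = 25.3840 g.

25.384 g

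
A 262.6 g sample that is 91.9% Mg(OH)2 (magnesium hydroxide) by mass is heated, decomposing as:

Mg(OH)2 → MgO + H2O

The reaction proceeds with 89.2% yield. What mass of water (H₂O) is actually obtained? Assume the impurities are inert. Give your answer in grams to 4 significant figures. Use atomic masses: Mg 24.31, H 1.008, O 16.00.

66.49 g

Pure Mg(OH)2 available = 262.6 g × 0.919 = 241.33 g.
M(Mg(OH)2) = 24.31 + 2(16.00) + 2(1.008) = 58.326 g/mol.
M(H2O) = 2(1.008) + 16.00 = 18.016 g/mol.
n(Mg(OH)2) = 241.33 g / 58.326 g/mol = 4.1376 mol.
From the equation the Mg(OH)2:H2O mole ratio is 1:1, so n(H2O) = 4.1376 × 1/1 = 4.1376 mol.
Mass of H2O = 4.1376 mol × 18.016 g/mol = 74.543 g.
Actual mass collected = 74.543 g × 0.892 = 66.492 g.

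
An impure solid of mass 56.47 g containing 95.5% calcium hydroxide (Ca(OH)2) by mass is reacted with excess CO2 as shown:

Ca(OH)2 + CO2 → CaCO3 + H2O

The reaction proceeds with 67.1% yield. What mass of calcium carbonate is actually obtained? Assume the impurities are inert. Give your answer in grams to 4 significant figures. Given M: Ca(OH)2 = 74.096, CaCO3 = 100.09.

48.88 g

Pure Ca(OH)2 available = 56.47 g × 0.955 = 53.929 g.
n(Ca(OH)2) = 53.929 g / 74.096 g/mol = 0.72782 mol.
From the equation the Ca(OH)2:CaCO3 mole ratio is 1:1, so n(CaCO3) = 0.72782 × 1/1 = 0.72782 mol.
Mass of CaCO3 = 0.72782 mol × 100.09 g/mol = 72.848 g.
Actual mass collected = 72.848 g × 0.671 = 48.881 g.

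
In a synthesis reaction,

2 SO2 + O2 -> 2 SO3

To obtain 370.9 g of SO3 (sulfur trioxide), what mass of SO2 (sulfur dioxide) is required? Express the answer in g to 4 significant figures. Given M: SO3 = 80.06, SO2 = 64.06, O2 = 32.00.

n(SO3) = 370.90 g / 80.06 g/mol = 4.6328 mol.
From the equation the SO3:SO2 mole ratio is 2:2, so n(SO2) = 4.6328 × 2/2 = 4.6328 mol.
Mass of SO2 = 4.6328 mol × 64.06 g/mol = 296.78 g.

296.8 g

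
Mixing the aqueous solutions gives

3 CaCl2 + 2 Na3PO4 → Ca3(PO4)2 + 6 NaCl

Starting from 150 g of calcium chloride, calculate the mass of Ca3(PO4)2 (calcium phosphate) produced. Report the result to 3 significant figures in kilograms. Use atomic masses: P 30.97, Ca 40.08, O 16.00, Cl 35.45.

0.140 kg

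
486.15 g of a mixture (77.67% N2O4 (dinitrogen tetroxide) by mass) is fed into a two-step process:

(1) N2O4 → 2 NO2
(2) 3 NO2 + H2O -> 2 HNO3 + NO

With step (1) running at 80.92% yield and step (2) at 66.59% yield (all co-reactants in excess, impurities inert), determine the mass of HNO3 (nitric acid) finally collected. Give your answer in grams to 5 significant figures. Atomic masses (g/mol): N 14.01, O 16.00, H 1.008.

Pure N2O4 = 486.15 × 0.7767 = 377.593 g.
M(N2O4) = 2(14.01) + 4(16.00) = 92.02 g/mol.
M(HNO3) = 1.008 + 14.01 + 3(16.00) = 63.018 g/mol.
n(N2O4) = 377.593 / 92.02 = 4.10338 mol.
Step 1 (N2O4:NO2 = 1:2): theoretical n(NO2) = 8.20675 mol; at 80.92% yield, n(NO2) = 6.64090 mol.
Step 2 (NO2:HNO3 = 3:2): theoretical n(HNO3) = 4.42727 mol, so theoretical mass = 4.42727 × 63.018 = 278.998 g.
At 66.59% yield, actual mass of HNO3 = 278.998 × 0.6659 = 185.785 g.

185.78 g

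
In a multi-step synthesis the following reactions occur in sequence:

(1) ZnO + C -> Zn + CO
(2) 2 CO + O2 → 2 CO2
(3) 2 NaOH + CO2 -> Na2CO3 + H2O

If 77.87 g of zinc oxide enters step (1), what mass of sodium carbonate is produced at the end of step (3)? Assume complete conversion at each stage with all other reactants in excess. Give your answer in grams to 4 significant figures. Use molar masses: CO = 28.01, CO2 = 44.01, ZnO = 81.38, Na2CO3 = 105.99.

n(ZnO) = 77.87 / 81.38 = 0.95687 mol.
Reaction (1): ZnO→CO ratio 1:1 ⇒ n(CO) = 0.95687 mol.
Reaction (2): CO→CO2 ratio 2:2 ⇒ n(CO2) = 0.95687 mol.
Reaction (3): CO2→Na2CO3 ratio 1:1 ⇒ n(Na2CO3) = 0.95687 mol.
Mass of Na2CO3 = 0.95687 × 105.99 = 101.42 g.

101.4 g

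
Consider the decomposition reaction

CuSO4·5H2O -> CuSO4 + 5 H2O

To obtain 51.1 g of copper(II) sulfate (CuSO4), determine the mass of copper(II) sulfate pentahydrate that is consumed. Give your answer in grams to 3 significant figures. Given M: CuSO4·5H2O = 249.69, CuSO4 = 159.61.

n(CuSO4) = 51.10 g / 159.61 g/mol = 0.3202 mol.
From the equation the CuSO4:CuSO4·5H2O mole ratio is 1:1, so n(CuSO4·5H2O) = 0.3202 × 1/1 = 0.3202 mol.
Mass of CuSO4·5H2O = 0.3202 mol × 249.69 g/mol = 79.94 g.

79.9 g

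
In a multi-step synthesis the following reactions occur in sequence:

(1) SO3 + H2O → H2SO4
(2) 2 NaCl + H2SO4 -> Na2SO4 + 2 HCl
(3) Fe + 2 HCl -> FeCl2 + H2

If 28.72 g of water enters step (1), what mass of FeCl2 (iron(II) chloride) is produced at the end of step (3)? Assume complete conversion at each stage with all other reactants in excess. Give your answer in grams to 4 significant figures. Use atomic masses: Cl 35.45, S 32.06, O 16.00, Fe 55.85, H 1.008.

M(H2O) = 2(1.008) + 16.00 = 18.016 g/mol.
M(FeCl2) = 55.85 + 2(35.45) = 126.75 g/mol.
n(H2O) = 28.72 / 18.016 = 1.5941 mol.
Reaction (1): H2O→H2SO4 ratio 1:1 ⇒ n(H2SO4) = 1.5941 mol.
Reaction (2): H2SO4→HCl ratio 1:2 ⇒ n(HCl) = 3.1883 mol.
Reaction (3): HCl→FeCl2 ratio 2:1 ⇒ n(FeCl2) = 1.5941 mol.
Mass of FeCl2 = 1.5941 × 126.75 = 202.06 g.

202.1 g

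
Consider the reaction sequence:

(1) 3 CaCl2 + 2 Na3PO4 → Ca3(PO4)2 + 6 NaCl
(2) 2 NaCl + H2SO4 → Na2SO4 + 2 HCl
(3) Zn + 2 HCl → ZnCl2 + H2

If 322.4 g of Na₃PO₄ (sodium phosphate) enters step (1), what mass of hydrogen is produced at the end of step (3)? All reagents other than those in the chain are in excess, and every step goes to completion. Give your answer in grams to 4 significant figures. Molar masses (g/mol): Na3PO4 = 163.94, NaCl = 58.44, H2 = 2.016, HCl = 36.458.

n(Na3PO4) = 322.4 / 163.94 = 1.9666 mol.
Reaction (1): Na3PO4→NaCl ratio 2:6 ⇒ n(NaCl) = 5.8997 mol.
Reaction (2): NaCl→HCl ratio 2:2 ⇒ n(HCl) = 5.8997 mol.
Reaction (3): HCl→H2 ratio 2:1 ⇒ n(H2) = 2.9499 mol.
Mass of H2 = 2.9499 × 2.016 = 5.9469 g.

5.947 g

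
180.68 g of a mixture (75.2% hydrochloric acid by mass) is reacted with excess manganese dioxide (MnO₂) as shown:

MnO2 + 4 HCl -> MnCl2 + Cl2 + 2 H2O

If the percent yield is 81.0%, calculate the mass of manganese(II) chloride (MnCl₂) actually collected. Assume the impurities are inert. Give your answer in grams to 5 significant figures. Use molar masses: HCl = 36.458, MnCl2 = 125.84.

Pure HCl available = 180.68 g × 0.752 = 135.871 g.
n(HCl) = 135.871 g / 36.458 g/mol = 3.72679 mol.
From the equation the HCl:MnCl2 mole ratio is 4:1, so n(MnCl2) = 3.72679 × 1/4 = 0.931698 mol.
Mass of MnCl2 = 0.931698 mol × 125.84 g/mol = 117.245 g.
Actual mass collected = 117.245 g × 0.810 = 94.9683 g.

94.968 g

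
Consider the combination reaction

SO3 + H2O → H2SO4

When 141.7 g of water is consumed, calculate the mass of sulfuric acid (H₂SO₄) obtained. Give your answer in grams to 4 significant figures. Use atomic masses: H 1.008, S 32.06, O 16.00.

M(H2O) = 2(1.008) + 16.00 = 18.016 g/mol.
M(H2SO4) = 2(1.008) + 32.06 + 4(16.00) = 98.076 g/mol.
n(H2O) = 141.70 g / 18.016 g/mol = 7.8652 mol.
From the equation the H2O:H2SO4 mole ratio is 1:1, so n(H2SO4) = 7.8652 × 1/1 = 7.8652 mol.
Mass of H2SO4 = 7.8652 mol × 98.076 g/mol = 771.39 g.

771.4 g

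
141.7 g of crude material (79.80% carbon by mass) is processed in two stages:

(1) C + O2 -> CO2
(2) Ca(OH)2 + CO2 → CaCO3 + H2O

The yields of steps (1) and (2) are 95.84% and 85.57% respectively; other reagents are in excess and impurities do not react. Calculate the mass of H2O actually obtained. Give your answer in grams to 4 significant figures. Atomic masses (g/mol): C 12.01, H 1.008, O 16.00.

Pure C = 141.7 × 0.7980 = 113.08 g.
M(C) = 12.01 g/mol.
M(H2O) = 2(1.008) + 16.00 = 18.016 g/mol.
n(C) = 113.08 / 12.01 = 9.4152 mol.
Step 1 (C:CO2 = 1:1): theoretical n(CO2) = 9.4152 mol; at 95.84% yield, n(CO2) = 9.0235 mol.
Step 2 (CO2:H2O = 1:1): theoretical n(H2O) = 9.0235 mol, so theoretical mass = 9.0235 × 18.016 = 162.57 g.
At 85.57% yield, actual mass of H2O = 162.57 × 0.8557 = 139.11 g.

139.1 g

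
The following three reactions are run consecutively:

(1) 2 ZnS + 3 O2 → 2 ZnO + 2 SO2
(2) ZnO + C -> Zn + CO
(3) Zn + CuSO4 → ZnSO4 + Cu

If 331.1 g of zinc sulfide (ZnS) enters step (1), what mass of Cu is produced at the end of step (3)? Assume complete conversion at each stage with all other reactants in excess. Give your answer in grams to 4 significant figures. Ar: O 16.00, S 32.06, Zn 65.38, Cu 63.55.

215.9 g

M(ZnS) = 65.38 + 32.06 = 97.44 g/mol.
M(Cu) = 63.55 g/mol.
n(ZnS) = 331.1 / 97.44 = 3.3980 mol.
Reaction (1): ZnS→ZnO ratio 2:2 ⇒ n(ZnO) = 3.3980 mol.
Reaction (2): ZnO→Zn ratio 1:1 ⇒ n(Zn) = 3.3980 mol.
Reaction (3): Zn→Cu ratio 1:1 ⇒ n(Cu) = 3.3980 mol.
Mass of Cu = 3.3980 × 63.55 = 215.94 g.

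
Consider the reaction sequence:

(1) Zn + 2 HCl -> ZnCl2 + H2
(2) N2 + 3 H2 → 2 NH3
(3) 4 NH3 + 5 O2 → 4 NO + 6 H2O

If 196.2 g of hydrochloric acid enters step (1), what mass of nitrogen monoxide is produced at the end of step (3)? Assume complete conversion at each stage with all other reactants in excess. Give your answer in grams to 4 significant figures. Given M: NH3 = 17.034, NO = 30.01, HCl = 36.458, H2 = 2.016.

53.83 g

n(HCl) = 196.2 / 36.458 = 5.3815 mol.
Reaction (1): HCl→H2 ratio 2:1 ⇒ n(H2) = 2.6908 mol.
Reaction (2): H2→NH3 ratio 3:2 ⇒ n(NH3) = 1.7938 mol.
Reaction (3): NH3→NO ratio 4:4 ⇒ n(NO) = 1.7938 mol.
Mass of NO = 1.7938 × 30.01 = 53.833 g.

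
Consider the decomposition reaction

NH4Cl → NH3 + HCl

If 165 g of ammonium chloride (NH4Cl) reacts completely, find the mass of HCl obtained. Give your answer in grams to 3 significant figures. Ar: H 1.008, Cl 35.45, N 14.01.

M(NH4Cl) = 14.01 + 4(1.008) + 35.45 = 53.492 g/mol.
M(HCl) = 1.008 + 35.45 = 36.458 g/mol.
n(NH4Cl) = 165.0 g / 53.492 g/mol = 3.085 mol.
From the equation the NH4Cl:HCl mole ratio is 1:1, so n(HCl) = 3.085 × 1/1 = 3.085 mol.
Mass of HCl = 3.085 mol × 36.458 g/mol = 112.5 g.

112 g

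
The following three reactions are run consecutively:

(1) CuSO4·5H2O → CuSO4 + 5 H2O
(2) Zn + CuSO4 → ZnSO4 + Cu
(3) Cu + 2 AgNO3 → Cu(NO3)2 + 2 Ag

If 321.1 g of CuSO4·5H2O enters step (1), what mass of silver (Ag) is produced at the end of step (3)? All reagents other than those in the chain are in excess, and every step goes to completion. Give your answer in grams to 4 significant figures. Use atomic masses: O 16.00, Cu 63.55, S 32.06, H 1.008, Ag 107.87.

277.4 g

M(CuSO4·5H2O) = 63.55 + 32.06 + 9(16.00) + 10(1.008) = 249.69 g/mol.
M(Ag) = 107.87 g/mol.
n(CuSO4·5H2O) = 321.1 / 249.69 = 1.2860 mol.
Reaction (1): CuSO4·5H2O→CuSO4 ratio 1:1 ⇒ n(CuSO4) = 1.2860 mol.
Reaction (2): CuSO4→Cu ratio 1:1 ⇒ n(Cu) = 1.2860 mol.
Reaction (3): Cu→Ag ratio 1:2 ⇒ n(Ag) = 2.5720 mol.
Mass of Ag = 2.5720 × 107.87 = 277.44 g.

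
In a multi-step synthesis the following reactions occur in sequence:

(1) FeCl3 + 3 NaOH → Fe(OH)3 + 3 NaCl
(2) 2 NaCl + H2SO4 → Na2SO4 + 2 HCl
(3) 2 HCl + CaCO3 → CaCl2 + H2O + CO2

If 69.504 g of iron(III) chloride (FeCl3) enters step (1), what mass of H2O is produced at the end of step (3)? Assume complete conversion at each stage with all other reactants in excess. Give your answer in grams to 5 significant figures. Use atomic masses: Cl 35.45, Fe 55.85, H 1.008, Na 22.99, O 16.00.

11.580 g

M(FeCl3) = 55.85 + 3(35.45) = 162.20 g/mol.
M(H2O) = 2(1.008) + 16.00 = 18.016 g/mol.
n(FeCl3) = 69.504 / 162.20 = 0.428508 mol.
Reaction (1): FeCl3→NaCl ratio 1:3 ⇒ n(NaCl) = 1.28552 mol.
Reaction (2): NaCl→HCl ratio 2:2 ⇒ n(HCl) = 1.28552 mol.
Reaction (3): HCl→H2O ratio 2:1 ⇒ n(H2O) = 0.642762 mol.
Mass of H2O = 0.642762 × 18.016 = 11.5800 g.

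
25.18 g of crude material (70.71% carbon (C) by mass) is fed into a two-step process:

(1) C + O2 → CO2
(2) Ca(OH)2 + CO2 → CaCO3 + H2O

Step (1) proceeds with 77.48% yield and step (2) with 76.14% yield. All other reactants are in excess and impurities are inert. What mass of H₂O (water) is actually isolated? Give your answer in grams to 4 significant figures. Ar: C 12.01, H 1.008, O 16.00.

Pure C = 25.18 × 0.7071 = 17.805 g.
M(C) = 12.01 g/mol.
M(H2O) = 2(1.008) + 16.00 = 18.016 g/mol.
n(C) = 17.805 / 12.01 = 1.4825 mol.
Step 1 (C:CO2 = 1:1): theoretical n(CO2) = 1.4825 mol; at 77.48% yield, n(CO2) = 1.1486 mol.
Step 2 (CO2:H2O = 1:1): theoretical n(H2O) = 1.1486 mol, so theoretical mass = 1.1486 × 18.016 = 20.694 g.
At 76.14% yield, actual mass of H2O = 20.694 × 0.7614 = 15.756 g.

15.76 g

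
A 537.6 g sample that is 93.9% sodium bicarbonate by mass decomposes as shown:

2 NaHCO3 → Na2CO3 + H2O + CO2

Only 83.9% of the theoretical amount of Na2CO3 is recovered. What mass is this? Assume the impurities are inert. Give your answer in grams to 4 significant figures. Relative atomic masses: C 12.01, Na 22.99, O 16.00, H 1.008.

Pure NaHCO3 available = 537.6 g × 0.939 = 504.81 g.
M(NaHCO3) = 22.99 + 1.008 + 12.01 + 3(16.00) = 84.008 g/mol.
M(Na2CO3) = 2(22.99) + 12.01 + 3(16.00) = 105.99 g/mol.
n(NaHCO3) = 504.81 g / 84.008 g/mol = 6.0090 mol.
From the equation the NaHCO3:Na2CO3 mole ratio is 2:1, so n(Na2CO3) = 6.0090 × 1/2 = 3.0045 mol.
Mass of Na2CO3 = 3.0045 mol × 105.99 g/mol = 318.45 g.
Actual mass collected = 318.45 g × 0.839 = 267.18 g.

267.2 g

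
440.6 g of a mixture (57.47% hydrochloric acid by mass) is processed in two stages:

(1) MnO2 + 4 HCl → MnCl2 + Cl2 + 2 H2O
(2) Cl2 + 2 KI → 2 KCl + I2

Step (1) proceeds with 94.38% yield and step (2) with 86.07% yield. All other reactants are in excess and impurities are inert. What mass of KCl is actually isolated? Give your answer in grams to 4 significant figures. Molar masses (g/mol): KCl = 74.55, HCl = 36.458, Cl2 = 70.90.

210.3 g

Pure HCl = 440.6 × 0.5747 = 253.21 g.
n(HCl) = 253.21 / 36.458 = 6.9453 mol.
Step 1 (HCl:Cl2 = 4:1): theoretical n(Cl2) = 1.7363 mol; at 94.38% yield, n(Cl2) = 1.6388 mol.
Step 2 (Cl2:KCl = 1:2): theoretical n(KCl) = 3.2775 mol, so theoretical mass = 3.2775 × 74.55 = 244.34 g.
At 86.07% yield, actual mass of KCl = 244.34 × 0.8607 = 210.30 g.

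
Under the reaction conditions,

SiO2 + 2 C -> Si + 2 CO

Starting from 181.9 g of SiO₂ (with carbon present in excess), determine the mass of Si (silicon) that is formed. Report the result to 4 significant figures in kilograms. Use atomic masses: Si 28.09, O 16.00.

M(SiO2) = 28.09 + 2(16.00) = 60.09 g/mol.
M(Si) = 28.09 g/mol.
n(SiO2) = 181.90 g / 60.09 g/mol = 3.0271 mol.
From the equation the SiO2:Si mole ratio is 1:1, so n(Si) = 3.0271 × 1/1 = 3.0271 mol.
Mass of Si = 3.0271 mol × 28.09 g/mol = 85.032 g.
Converting to kg: 85.032 g = 0.08503 kg.

0.08503 kg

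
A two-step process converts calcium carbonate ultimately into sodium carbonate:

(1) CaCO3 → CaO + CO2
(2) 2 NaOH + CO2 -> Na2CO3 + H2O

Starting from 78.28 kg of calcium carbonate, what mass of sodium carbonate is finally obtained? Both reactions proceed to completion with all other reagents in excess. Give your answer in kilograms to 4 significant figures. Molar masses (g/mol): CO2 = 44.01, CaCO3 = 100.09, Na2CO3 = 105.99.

82.89 kg

78.28 kg = 78280 g.
n(CaCO3) = 78280 / 100.09 = 782.10 mol.
Step 1 gives a 1:1 ratio of CaCO3 to CO2, so n(CO2) = 782.10 mol.
In step 2 the CO2:Na2CO3 ratio is 1:1, so n(Na2CO3) = 782.10 mol.
Mass of Na2CO3 = 782.10 × 105.99 = 82894 g = 82.89 kg.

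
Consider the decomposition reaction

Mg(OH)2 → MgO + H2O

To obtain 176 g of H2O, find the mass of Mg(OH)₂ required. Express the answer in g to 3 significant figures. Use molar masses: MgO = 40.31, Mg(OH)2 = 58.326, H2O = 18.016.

n(H2O) = 176.0 g / 18.016 g/mol = 9.769 mol.
From the equation the H2O:Mg(OH)2 mole ratio is 1:1, so n(Mg(OH)2) = 9.769 × 1/1 = 9.769 mol.
Mass of Mg(OH)2 = 9.769 mol × 58.326 g/mol = 569.8 g.

570 g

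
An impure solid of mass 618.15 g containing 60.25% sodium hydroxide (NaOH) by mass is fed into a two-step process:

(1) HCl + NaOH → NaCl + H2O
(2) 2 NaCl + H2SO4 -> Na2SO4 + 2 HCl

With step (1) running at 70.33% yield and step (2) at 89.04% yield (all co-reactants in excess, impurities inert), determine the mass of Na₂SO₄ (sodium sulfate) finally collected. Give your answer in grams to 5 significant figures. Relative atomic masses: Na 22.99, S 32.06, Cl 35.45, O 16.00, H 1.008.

Pure NaOH = 618.15 × 0.6025 = 372.435 g.
M(NaOH) = 22.99 + 16.00 + 1.008 = 39.998 g/mol.
M(Na2SO4) = 2(22.99) + 32.06 + 4(16.00) = 142.04 g/mol.
n(NaOH) = 372.435 / 39.998 = 9.31135 mol.
Step 1 (NaOH:NaCl = 1:1): theoretical n(NaCl) = 9.31135 mol; at 70.33% yield, n(NaCl) = 6.54867 mol.
Step 2 (NaCl:Na2SO4 = 2:1): theoretical n(Na2SO4) = 3.27434 mol, so theoretical mass = 3.27434 × 142.04 = 465.087 g.
At 89.04% yield, actual mass of Na2SO4 = 465.087 × 0.8904 = 414.113 g.

414.11 g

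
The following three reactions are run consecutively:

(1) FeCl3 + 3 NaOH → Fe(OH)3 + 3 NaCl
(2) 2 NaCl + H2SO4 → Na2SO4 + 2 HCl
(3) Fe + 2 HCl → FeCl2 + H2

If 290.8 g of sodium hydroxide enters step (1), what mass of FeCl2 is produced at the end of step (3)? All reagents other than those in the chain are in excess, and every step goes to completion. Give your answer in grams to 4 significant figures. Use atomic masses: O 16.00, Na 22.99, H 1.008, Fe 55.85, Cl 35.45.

460.8 g

M(NaOH) = 22.99 + 16.00 + 1.008 = 39.998 g/mol.
M(FeCl2) = 55.85 + 2(35.45) = 126.75 g/mol.
n(NaOH) = 290.8 / 39.998 = 7.2704 mol.
Reaction (1): NaOH→NaCl ratio 3:3 ⇒ n(NaCl) = 7.2704 mol.
Reaction (2): NaCl→HCl ratio 2:2 ⇒ n(HCl) = 7.2704 mol.
Reaction (3): HCl→FeCl2 ratio 2:1 ⇒ n(FeCl2) = 3.6352 mol.
Mass of FeCl2 = 3.6352 × 126.75 = 460.76 g.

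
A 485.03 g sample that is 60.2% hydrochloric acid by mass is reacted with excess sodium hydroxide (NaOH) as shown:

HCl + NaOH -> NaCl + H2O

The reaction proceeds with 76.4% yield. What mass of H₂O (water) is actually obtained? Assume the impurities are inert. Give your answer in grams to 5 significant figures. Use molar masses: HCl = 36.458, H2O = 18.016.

110.24 g

Pure HCl available = 485.03 g × 0.602 = 291.988 g.
n(HCl) = 291.988 g / 36.458 g/mol = 8.00889 mol.
From the equation the HCl:H2O mole ratio is 1:1, so n(H2O) = 8.00889 × 1/1 = 8.00889 mol.
Mass of H2O = 8.00889 mol × 18.016 g/mol = 144.288 g.
Actual mass collected = 144.288 g × 0.764 = 110.236 g.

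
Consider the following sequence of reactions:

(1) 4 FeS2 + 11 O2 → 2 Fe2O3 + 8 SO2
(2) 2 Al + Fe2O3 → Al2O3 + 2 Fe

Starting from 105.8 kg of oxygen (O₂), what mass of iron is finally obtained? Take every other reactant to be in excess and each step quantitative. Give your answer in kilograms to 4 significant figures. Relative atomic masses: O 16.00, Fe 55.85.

67.15 kg

M(O2) = 2(16.00) = 32.00 g/mol.
M(Fe) = 55.85 g/mol.
105.8 kg = 105800 g.
n(O2) = 105800 / 32.00 = 3306.2 mol.
Step 1 gives a 11:2 ratio of O2 to Fe2O3, so n(Fe2O3) = 601.14 mol.
In step 2 the Fe2O3:Fe ratio is 1:2, so n(Fe) = 1202.3 mol.
Mass of Fe = 1202.3 × 55.85 = 67147 g = 67.15 kg.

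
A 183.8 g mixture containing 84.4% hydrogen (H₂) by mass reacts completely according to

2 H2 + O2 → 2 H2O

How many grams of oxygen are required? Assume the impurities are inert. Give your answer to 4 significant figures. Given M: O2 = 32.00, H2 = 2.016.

Mass of pure H2 = 183.8 g × 0.844 = 155.13 g.
n(H2) = 155.13 g / 2.016 g/mol = 76.948 mol.
From the equation the H2:O2 mole ratio is 2:1, so n(O2) = 76.948 × 1/2 = 38.474 mol.
Mass of O2 = 38.474 mol × 32.00 g/mol = 1231.2 g.

1231 g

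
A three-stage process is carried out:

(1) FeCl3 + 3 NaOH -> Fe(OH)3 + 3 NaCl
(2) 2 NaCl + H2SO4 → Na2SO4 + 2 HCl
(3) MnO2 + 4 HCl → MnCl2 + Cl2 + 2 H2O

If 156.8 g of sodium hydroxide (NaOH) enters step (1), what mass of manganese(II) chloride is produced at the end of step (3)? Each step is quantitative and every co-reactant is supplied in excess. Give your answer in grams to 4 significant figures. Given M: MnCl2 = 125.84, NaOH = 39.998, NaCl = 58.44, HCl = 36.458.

n(NaOH) = 156.8 / 39.998 = 3.9202 mol.
Reaction (1): NaOH→NaCl ratio 3:3 ⇒ n(NaCl) = 3.9202 mol.
Reaction (2): NaCl→HCl ratio 2:2 ⇒ n(HCl) = 3.9202 mol.
Reaction (3): HCl→MnCl2 ratio 4:1 ⇒ n(MnCl2) = 0.98005 mol.
Mass of MnCl2 = 0.98005 × 125.84 = 123.33 g.

123.3 g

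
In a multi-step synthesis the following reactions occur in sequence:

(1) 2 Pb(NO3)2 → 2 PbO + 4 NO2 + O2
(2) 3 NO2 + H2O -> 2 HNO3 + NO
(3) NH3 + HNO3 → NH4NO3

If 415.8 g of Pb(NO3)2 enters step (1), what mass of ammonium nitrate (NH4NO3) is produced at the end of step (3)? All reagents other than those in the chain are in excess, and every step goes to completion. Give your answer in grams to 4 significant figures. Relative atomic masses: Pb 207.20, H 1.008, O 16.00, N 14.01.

134.0 g

M(Pb(NO3)2) = 207.20 + 2(14.01) + 6(16.00) = 331.22 g/mol.
M(NH4NO3) = 2(14.01) + 4(1.008) + 3(16.00) = 80.052 g/mol.
n(Pb(NO3)2) = 415.8 / 331.22 = 1.2554 mol.
Reaction (1): Pb(NO3)2→NO2 ratio 2:4 ⇒ n(NO2) = 2.5107 mol.
Reaction (2): NO2→HNO3 ratio 3:2 ⇒ n(HNO3) = 1.6738 mol.
Reaction (3): HNO3→NH4NO3 ratio 1:1 ⇒ n(NH4NO3) = 1.6738 mol.
Mass of NH4NO3 = 1.6738 × 80.052 = 133.99 g.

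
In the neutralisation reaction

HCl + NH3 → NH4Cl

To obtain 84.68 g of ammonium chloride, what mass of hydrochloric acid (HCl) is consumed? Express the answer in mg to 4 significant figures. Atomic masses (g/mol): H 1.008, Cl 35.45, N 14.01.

57710 mg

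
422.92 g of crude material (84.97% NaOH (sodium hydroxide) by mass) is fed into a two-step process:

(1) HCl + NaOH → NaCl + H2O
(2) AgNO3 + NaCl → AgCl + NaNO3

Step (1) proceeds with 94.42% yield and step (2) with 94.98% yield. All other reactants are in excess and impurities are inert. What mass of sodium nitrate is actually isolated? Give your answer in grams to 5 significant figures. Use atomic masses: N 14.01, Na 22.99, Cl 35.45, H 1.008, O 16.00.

Pure NaOH = 422.92 × 0.8497 = 359.355 g.
M(NaOH) = 22.99 + 16.00 + 1.008 = 39.998 g/mol.
M(NaNO3) = 22.99 + 14.01 + 3(16.00) = 85.00 g/mol.
n(NaOH) = 359.355 / 39.998 = 8.98433 mol.
Step 1 (NaOH:NaCl = 1:1): theoretical n(NaCl) = 8.98433 mol; at 94.42% yield, n(NaCl) = 8.48300 mol.
Step 2 (NaCl:NaNO3 = 1:1): theoretical n(NaNO3) = 8.48300 mol, so theoretical mass = 8.48300 × 85.00 = 721.055 g.
At 94.98% yield, actual mass of NaNO3 = 721.055 × 0.9498 = 684.858 g.

684.86 g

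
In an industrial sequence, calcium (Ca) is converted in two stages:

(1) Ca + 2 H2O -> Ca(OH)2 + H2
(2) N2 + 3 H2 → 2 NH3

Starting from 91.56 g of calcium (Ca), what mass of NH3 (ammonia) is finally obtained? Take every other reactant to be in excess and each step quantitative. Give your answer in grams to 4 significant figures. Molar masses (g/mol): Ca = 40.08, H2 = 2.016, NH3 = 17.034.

n(Ca) = 91.560 / 40.08 = 2.2844 mol.
Step 1 gives a 1:1 ratio of Ca to H2, so n(H2) = 2.2844 mol.
In step 2 the H2:NH3 ratio is 3:2, so n(NH3) = 1.5230 mol.
Mass of NH3 = 1.5230 × 17.034 = 25.942 g.

25.94 g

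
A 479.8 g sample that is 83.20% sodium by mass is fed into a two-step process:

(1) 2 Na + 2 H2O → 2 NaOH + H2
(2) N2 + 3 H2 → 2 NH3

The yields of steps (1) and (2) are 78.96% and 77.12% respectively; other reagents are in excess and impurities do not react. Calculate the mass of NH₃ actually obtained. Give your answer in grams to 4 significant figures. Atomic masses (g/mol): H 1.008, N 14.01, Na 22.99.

Pure Na = 479.8 × 0.8320 = 399.19 g.
M(Na) = 22.99 g/mol.
M(NH3) = 14.01 + 3(1.008) = 17.034 g/mol.
n(Na) = 399.19 / 22.99 = 17.364 mol.
Step 1 (Na:H2 = 2:1): theoretical n(H2) = 8.6819 mol; at 78.96% yield, n(H2) = 6.8552 mol.
Step 2 (H2:NH3 = 3:2): theoretical n(NH3) = 4.5702 mol, so theoretical mass = 4.5702 × 17.034 = 77.848 g.
At 77.12% yield, actual mass of NH3 = 77.848 × 0.7712 = 60.036 g.

60.04 g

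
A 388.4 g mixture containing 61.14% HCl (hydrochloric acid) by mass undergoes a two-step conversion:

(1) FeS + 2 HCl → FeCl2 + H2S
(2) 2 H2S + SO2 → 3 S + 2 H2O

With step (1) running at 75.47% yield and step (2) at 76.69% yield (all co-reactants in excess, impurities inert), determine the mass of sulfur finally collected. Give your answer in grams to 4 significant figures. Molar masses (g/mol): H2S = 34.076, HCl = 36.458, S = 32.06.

Pure HCl = 388.4 × 0.6114 = 237.47 g.
n(HCl) = 237.47 / 36.458 = 6.5135 mol.
Step 1 (HCl:H2S = 2:1): theoretical n(H2S) = 3.2567 mol; at 75.47% yield, n(H2S) = 2.4579 mol.
Step 2 (H2S:S = 2:3): theoretical n(S) = 3.6868 mol, so theoretical mass = 3.6868 × 32.06 = 118.20 g.
At 76.69% yield, actual mass of S = 118.20 × 0.7669 = 90.646 g.

90.65 g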